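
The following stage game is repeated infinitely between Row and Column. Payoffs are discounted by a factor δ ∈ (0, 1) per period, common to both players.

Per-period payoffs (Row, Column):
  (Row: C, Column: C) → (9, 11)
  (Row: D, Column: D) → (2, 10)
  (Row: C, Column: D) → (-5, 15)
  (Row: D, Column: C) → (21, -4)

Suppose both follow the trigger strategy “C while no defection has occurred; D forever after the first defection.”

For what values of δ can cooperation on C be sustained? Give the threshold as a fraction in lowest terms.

For Row: deviation gain 21−9 = 12, per-period punishment loss 9−2 = 7. IC gives δ ≥ 12/19.
For Column: gain 4, loss 1 per period, so δ ≥ 4/5.
The tighter constraint is Column's, so cooperation needs δ ≥ 4/5.

4/5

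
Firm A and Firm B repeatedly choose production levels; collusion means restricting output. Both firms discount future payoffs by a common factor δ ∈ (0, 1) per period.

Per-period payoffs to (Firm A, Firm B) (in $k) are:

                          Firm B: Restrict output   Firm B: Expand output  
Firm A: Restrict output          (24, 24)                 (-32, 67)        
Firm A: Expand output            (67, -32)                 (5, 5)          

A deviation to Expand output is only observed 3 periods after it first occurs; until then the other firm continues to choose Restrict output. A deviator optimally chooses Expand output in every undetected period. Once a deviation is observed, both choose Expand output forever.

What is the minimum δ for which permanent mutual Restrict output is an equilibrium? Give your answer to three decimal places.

A deviator earns 67 for 3 periods, then 5 forever; cooperating earns 24 forever. Multiplying the IC by (1−δ):
24 ≥ 67(1−δ^3) + 5δ^3, so 62·δ^3 ≥ 43 and δ^3 ≥ 43/62.
δ ≥ (43/62)^(1/3) ≈ 0.885.

0.885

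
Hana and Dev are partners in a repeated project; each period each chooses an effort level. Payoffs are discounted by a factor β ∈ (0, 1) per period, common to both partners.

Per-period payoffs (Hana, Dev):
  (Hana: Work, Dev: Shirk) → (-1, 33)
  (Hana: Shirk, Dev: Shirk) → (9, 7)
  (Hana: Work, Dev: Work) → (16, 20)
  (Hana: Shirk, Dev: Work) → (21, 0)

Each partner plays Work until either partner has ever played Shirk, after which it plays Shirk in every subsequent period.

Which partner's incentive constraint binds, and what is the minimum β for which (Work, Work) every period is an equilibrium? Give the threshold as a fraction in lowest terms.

Hana: cooperation gives 16 each period; deviation gives 21 once then 9 forever.
  16/(1−β) ≥ 21 + 9β/(1−β) ⇒ β ≥ 5/12.
Dev: cooperation gives 20 each period; deviation gives 33 once then 7 forever.
  β ≥ 13/26 = 1/2.
Both must hold, so the binding constraint is Dev's: β ≥ 1/2.

Dev; β ≥ 1/2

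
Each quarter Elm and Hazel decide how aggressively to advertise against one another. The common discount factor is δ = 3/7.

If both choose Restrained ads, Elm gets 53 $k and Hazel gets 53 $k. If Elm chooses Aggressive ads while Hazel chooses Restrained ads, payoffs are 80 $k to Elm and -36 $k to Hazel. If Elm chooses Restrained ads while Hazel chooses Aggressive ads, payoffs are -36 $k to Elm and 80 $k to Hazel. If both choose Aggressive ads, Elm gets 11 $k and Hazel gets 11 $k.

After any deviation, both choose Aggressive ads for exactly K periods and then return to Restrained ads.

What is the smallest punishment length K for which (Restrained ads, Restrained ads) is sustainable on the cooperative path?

3

No profitable deviation requires (53−11)(δ+…+δ^K) ≥ 80−53, i.e. δ+…+δ^K ≥ 9/14 ≈ 0.6429.
With δ = 3/7, the partial sums are K=1: 0.4286, K=2: 0.6122, K=3: 0.6910.
K = 3 is the first length at which the sum reaches 0.6429.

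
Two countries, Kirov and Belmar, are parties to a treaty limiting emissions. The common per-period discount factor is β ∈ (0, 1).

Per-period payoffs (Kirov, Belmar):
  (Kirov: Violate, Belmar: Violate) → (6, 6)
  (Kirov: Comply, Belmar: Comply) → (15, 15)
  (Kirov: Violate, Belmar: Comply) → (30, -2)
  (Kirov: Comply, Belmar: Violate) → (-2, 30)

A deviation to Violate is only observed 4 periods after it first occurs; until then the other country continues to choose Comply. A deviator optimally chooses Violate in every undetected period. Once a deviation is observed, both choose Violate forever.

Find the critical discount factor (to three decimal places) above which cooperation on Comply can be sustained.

0.889

The best deviation is to choose Violate for all 4 undetected periods, earning 30 each, then 6 forever once detected.
Deviation value: 30(1−β^4)/(1−β) + 6β^4/(1−β); cooperation value: 15/(1−β).
IC: 15 ≥ 30(1−β^4) + 6β^4 = 30 − 24β^4.
So β^4 ≥ 15/24 = 5/8, giving β ≥ (5/8)^(1/4) ≈ 0.889.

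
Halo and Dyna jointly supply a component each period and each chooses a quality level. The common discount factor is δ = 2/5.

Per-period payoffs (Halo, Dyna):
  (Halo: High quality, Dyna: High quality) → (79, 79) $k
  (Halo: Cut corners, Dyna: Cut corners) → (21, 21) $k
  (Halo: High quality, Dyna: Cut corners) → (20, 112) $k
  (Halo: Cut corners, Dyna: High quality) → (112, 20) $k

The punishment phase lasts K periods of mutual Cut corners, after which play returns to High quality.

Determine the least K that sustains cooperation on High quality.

IC: δ(1−δ^K)/(1−δ) ≥ (112−79)/(79−21) = 33/58.
With δ = 2/5: need 1 − δ^K ≥ 33/58·(1−2/5)/(2/5), i.e. δ^K ≤ 0.1466.
Since (2/5)^2 = 0.1600 and (2/5)^3 = 0.0640, the smallest such K is 3.

3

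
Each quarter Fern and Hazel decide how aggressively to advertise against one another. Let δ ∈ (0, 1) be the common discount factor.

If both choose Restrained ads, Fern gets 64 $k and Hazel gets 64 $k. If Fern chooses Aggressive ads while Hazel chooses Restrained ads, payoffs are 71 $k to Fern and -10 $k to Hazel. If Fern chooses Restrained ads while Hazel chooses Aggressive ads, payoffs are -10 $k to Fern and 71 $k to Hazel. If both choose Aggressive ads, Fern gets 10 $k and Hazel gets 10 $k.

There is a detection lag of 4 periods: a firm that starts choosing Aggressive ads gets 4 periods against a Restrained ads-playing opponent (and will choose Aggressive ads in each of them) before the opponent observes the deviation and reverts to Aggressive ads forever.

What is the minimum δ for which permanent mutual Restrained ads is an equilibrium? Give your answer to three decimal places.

0.582

The best deviation is to choose Aggressive ads for all 4 undetected periods, earning 71 each, then 10 forever once detected.
Deviation value: 71(1−δ^4)/(1−δ) + 10δ^4/(1−δ); cooperation value: 64/(1−δ).
IC: 64 ≥ 71(1−δ^4) + 10δ^4 = 71 − 61δ^4.
So δ^4 ≥ 7/61, giving δ ≥ (7/61)^(1/4) ≈ 0.582.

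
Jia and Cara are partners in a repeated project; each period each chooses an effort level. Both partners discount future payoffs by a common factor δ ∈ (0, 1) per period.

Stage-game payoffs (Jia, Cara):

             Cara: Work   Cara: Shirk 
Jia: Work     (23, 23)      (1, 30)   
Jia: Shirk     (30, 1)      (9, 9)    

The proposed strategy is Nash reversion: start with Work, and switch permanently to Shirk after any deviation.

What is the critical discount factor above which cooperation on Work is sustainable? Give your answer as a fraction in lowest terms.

One-period gain from deviating is 30 − 23 = 7. The loss is 23 − 9 = 14 in every subsequent period, with present value 14·δ/(1−δ).
Deviation is unprofitable when 14·δ/(1−δ) ≥ 7, i.e. δ/(1−δ) ≥ 1/2.
Equivalently δ ≥ 7/(7+14) = 1/3.

1/3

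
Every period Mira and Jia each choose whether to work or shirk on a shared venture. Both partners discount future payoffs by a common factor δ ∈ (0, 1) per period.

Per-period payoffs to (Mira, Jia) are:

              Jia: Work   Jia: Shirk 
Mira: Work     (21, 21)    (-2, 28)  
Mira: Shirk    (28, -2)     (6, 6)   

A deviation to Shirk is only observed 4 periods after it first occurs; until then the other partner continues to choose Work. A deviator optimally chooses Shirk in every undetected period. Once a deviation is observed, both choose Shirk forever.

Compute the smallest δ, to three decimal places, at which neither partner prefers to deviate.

0.751

A deviator earns 28 for 4 periods, then 6 forever; cooperating earns 21 forever. Multiplying the IC by (1−δ):
21 ≥ 28(1−δ^4) + 6δ^4, so 22·δ^4 ≥ 7 and δ^4 ≥ 7/22.
δ ≥ (7/22)^(1/4) ≈ 0.751.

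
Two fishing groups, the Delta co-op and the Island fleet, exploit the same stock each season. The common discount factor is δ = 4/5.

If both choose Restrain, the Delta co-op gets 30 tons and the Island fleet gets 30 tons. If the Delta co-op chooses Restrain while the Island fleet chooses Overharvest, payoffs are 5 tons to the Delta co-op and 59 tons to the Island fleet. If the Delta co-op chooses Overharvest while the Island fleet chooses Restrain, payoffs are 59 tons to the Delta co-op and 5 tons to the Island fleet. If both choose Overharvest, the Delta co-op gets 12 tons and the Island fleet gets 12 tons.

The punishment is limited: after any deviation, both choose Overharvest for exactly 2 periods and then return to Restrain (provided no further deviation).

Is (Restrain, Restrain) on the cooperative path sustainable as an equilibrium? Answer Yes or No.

No

IC: δ+…+δ^2 ≥ (59−30)/(30−12) = 29/18.
At δ = 4/5: partial sum = 1.4400 < 1.6111. Cooperation not sustainable.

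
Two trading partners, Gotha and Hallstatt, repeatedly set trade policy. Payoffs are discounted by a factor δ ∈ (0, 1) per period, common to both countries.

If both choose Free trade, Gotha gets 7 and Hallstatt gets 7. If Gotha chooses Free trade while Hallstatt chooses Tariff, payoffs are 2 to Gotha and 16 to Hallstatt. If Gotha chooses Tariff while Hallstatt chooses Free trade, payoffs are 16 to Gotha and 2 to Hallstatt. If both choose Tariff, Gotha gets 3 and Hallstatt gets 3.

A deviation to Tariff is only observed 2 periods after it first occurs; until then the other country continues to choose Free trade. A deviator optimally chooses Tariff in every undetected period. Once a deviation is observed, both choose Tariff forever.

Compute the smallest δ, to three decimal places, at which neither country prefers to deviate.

0.832

Deviating for the 2 undetected periods gains 16−7 = 9 per period over cooperation, then loses 7−3 = 4 per period forever once punishment starts.
Gain: 9(1 + δ + … + δ^1); loss: 4·δ^2/(1−δ).
No profitable deviation ⇔ 9(1−δ^2) ≤ 4·δ^2, i.e. δ^2 ≥ 9/(9+4) = 9/13.
Hence δ ≥ (9/13)^(1/2) ≈ 0.832.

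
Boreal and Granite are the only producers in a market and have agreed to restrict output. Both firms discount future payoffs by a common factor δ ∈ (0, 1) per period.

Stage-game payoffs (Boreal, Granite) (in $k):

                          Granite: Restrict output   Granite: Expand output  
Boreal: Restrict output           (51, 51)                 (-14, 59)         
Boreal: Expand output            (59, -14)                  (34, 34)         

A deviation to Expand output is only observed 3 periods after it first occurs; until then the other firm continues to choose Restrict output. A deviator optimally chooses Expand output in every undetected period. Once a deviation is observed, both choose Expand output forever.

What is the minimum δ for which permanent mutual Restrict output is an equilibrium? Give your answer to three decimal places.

0.684

A deviator earns 59 for 3 periods, then 34 forever; cooperating earns 51 forever. Multiplying the IC by (1−δ):
51 ≥ 59(1−δ^3) + 34δ^3, so 25·δ^3 ≥ 8 and δ^3 ≥ 8/25.
δ ≥ (8/25)^(1/3) ≈ 0.684.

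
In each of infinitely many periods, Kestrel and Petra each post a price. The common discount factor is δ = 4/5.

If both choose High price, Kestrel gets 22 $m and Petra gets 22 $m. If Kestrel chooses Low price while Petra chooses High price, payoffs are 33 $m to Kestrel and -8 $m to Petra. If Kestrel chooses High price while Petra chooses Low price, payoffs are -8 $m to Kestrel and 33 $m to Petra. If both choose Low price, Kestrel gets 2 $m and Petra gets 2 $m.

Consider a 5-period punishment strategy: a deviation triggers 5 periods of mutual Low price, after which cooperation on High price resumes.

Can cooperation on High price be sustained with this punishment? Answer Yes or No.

Comparing payoff streams over the 6 periods until play realigns: cooperate → 22(1+δ+…+δ^5); deviate → 33 + 2(δ+…+δ^5).
Cooperation is sustained iff (22−2)(δ+…+δ^5) ≥ 33−22.
δ+…+δ^5 = 4/5·(1−(4/5)^5)/(1−4/5) = 2.6893, and (33−22)/(22−2) = 0.5500.
2.6893 ≥ 0.5500, so cooperation is sustainable.

Yes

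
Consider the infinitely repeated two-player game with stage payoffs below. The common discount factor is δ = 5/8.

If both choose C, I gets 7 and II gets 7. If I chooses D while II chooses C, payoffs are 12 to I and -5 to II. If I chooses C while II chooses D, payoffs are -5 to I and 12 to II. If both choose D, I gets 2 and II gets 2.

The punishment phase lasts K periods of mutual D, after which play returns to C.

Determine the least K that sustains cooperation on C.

2

No profitable deviation requires (7−2)(δ+…+δ^K) ≥ 12−7, i.e. δ+…+δ^K ≥ 1 ≈ 1.0000.
With δ = 5/8, the partial sums are K=1: 0.6250, K=2: 1.0156.
K = 2 is the first length at which the sum reaches 1.0000.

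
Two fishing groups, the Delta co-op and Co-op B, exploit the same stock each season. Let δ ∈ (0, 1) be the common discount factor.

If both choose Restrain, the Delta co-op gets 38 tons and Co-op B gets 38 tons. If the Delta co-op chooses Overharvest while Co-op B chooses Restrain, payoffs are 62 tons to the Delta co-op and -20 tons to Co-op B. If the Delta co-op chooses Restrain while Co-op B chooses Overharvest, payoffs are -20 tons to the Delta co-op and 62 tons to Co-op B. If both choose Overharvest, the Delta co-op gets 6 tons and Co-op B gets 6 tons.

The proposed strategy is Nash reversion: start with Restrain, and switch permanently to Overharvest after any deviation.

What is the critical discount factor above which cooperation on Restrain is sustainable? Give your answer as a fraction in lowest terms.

3/7

Under grim trigger the critical discount factor is (T−C)/(T−P) with T = 62, C = 38, P = 6.
δ* = (62−38)/(62−6) = 24/56 = 3/7.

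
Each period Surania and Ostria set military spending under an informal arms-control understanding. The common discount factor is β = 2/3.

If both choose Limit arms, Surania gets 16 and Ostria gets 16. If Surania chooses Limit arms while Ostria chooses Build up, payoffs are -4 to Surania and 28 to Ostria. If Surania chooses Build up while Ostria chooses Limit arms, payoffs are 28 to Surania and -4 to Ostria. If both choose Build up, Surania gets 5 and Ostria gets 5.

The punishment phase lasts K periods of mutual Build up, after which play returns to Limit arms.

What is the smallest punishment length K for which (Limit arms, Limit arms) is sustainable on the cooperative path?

2

No profitable deviation requires (16−5)(β+…+β^K) ≥ 28−16, i.e. β+…+β^K ≥ 12/11 ≈ 1.0909.
With β = 2/3, the partial sums are K=1: 0.6667, K=2: 1.1111.
K = 2 is the first length at which the sum reaches 1.0909.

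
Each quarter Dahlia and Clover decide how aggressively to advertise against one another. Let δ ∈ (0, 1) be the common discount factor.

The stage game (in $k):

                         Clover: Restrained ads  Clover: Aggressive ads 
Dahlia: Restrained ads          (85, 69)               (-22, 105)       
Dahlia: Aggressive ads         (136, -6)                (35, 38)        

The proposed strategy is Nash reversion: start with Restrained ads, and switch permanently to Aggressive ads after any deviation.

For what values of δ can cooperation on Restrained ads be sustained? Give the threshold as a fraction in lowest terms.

36/67

Dahlia's threshold: (136−85)/(136−35) = 51/101.
Clover's threshold: (105−69)/(105−38) = 36/67.
51/101 < 36/67, so Clover binds and δ* = 36/67.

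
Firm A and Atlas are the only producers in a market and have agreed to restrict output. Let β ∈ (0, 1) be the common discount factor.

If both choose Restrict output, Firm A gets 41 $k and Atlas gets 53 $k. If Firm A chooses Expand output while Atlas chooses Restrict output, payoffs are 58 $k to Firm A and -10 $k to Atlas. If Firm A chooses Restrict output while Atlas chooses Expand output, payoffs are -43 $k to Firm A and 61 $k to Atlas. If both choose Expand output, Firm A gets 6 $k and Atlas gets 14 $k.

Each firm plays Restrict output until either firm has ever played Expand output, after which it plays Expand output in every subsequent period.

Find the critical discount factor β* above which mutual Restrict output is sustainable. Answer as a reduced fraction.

17/52

For Firm A: deviation gain 58−41 = 17, per-period punishment loss 41−6 = 35. IC gives β ≥ 17/52.
For Atlas: gain 8, loss 39 per period, so β ≥ 8/47.
The tighter constraint is Firm A's, so cooperation needs β ≥ 17/52.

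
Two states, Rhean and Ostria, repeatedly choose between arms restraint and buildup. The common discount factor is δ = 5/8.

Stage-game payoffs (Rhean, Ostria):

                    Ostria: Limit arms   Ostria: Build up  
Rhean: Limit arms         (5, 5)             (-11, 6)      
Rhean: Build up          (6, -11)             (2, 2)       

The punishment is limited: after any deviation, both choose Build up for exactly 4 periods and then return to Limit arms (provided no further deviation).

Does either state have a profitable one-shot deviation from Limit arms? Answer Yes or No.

No

A one-shot deviation gives 6 now, then 2 for 4 periods, then back to 5.
Gain from deviating: (6−5) today; loss: (5−2) in each of the next 4 periods.
No-deviation condition: (5−2)(δ+…+δ^4) ≥ 6−5, i.e. δ+…+δ^4 ≥ 1/3.
At δ = 5/8: δ+…+δ^4 = 1.4124 ≥ 0.3333.
So cooperation is sustainable.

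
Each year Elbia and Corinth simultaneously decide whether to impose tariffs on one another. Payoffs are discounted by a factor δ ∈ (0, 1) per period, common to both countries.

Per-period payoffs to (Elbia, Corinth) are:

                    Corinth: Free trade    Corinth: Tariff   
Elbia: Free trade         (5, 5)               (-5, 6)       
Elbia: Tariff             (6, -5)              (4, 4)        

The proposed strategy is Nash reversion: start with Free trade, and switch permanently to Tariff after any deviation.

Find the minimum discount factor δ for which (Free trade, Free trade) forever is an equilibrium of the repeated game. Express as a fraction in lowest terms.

1/2

One-period gain from deviating is 6 − 5 = 1. The loss is 5 − 4 = 1 in every subsequent period, with present value 1·δ/(1−δ).
Deviation is unprofitable when 1·δ/(1−δ) ≥ 1, i.e. δ/(1−δ) ≥ 1.
Equivalently δ ≥ 1/(1+1) = 1/2.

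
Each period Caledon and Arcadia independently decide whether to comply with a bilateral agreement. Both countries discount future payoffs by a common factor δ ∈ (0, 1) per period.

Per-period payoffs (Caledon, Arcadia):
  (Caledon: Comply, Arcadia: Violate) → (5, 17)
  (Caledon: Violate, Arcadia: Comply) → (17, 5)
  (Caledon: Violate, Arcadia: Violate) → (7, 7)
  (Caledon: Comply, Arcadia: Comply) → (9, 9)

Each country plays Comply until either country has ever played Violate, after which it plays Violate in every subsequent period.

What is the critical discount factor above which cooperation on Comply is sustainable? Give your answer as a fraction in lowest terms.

4/5

Under grim trigger the critical discount factor is (T−C)/(T−P) with T = 17, C = 9, P = 7.
δ* = (17−9)/(17−7) = 8/10 = 4/5.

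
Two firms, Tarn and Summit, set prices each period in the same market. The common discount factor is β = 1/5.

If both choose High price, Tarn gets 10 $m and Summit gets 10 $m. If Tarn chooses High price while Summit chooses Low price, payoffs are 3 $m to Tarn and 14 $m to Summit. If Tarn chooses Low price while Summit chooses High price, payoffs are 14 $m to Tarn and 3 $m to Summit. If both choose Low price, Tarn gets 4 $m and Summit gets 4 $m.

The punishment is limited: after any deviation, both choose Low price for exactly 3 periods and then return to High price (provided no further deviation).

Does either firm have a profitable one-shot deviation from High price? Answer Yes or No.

A one-shot deviation gives 14 now, then 4 for 3 periods, then back to 10.
Gain from deviating: (14−10) today; loss: (10−4) in each of the next 3 periods.
No-deviation condition: (10−4)(β+…+β^3) ≥ 14−10, i.e. β+…+β^3 ≥ 2/3.
At β = 1/5: β+…+β^3 = 0.2480 < 0.6667.
So cooperation is not sustainable.

Yes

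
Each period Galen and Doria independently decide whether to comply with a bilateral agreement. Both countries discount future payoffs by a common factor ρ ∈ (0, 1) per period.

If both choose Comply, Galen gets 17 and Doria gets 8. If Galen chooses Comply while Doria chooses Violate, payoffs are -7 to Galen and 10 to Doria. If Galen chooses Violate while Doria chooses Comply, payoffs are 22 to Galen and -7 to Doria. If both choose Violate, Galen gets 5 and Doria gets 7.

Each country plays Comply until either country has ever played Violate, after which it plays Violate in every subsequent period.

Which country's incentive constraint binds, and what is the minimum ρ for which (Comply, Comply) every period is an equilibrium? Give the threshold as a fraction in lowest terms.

Doria; ρ ≥ 2/3

Galen: cooperation gives 17 each period; deviation gives 22 once then 5 forever.
  17/(1−ρ) ≥ 22 + 5ρ/(1−ρ) ⇒ ρ ≥ 5/17.
Doria: cooperation gives 8 each period; deviation gives 10 once then 7 forever.
  ρ ≥ 2/3.
Both must hold, so the binding constraint is Doria's: ρ ≥ 2/3.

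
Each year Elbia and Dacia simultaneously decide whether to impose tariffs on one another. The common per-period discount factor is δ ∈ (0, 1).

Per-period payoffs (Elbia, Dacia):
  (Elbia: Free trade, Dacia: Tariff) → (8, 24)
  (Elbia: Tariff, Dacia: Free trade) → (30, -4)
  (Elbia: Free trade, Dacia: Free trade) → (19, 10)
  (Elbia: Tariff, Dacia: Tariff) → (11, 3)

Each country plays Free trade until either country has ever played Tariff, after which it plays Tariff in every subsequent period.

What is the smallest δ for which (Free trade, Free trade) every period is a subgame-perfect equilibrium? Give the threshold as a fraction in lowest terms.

2/3

Elbia's threshold: (30−19)/(30−11) = 11/19.
Dacia's threshold: (24−10)/(24−3) = 2/3.
11/19 < 2/3, so Dacia binds and δ* = 2/3.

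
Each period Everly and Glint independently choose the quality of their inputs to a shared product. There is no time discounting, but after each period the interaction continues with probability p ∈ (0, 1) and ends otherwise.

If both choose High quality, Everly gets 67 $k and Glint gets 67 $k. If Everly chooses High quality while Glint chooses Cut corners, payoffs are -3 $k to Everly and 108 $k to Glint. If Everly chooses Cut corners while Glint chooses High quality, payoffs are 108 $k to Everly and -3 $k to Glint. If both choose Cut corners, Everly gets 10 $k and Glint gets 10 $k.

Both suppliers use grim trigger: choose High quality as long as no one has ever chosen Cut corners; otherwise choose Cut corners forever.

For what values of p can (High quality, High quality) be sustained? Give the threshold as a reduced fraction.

With no time discounting, the continuation probability p plays the role of the discount factor.
Grim-trigger IC: 67/(1−p) ≥ 108 + 10p/(1−p) ⇒ p ≥ (108−67)/(108−10) = 41/98.

41/98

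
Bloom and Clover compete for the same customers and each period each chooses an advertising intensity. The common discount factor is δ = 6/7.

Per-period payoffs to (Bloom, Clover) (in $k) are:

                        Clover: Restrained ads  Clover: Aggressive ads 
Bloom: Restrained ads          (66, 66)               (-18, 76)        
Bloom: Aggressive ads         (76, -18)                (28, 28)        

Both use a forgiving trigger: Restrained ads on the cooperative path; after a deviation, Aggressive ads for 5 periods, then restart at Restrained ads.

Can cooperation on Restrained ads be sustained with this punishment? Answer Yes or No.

A one-shot deviation gives 76 now, then 28 for 5 periods, then back to 66.
Gain from deviating: (76−66) today; loss: (66−28) in each of the next 5 periods.
No-deviation condition: (66−28)(δ+…+δ^5) ≥ 76−66, i.e. δ+…+δ^5 ≥ 5/19.
At δ = 6/7: δ+…+δ^5 = 3.2240 ≥ 0.2632.
So cooperation is sustainable.

Yes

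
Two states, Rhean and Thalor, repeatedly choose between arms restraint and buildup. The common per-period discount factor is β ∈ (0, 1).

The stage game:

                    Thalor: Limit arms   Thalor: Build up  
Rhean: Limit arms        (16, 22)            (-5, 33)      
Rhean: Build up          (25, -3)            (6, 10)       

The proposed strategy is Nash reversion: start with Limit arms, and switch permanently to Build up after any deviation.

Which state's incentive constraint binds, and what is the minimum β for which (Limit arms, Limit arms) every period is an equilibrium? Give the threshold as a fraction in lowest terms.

Thalor; β ≥ 11/23

Rhean: cooperation gives 16 each period; deviation gives 25 once then 6 forever.
  16/(1−β) ≥ 25 + 6β/(1−β) ⇒ β ≥ 9/19.
Thalor: cooperation gives 22 each period; deviation gives 33 once then 10 forever.
  β ≥ 11/23.
Both must hold, so the binding constraint is Thalor's: β ≥ 11/23.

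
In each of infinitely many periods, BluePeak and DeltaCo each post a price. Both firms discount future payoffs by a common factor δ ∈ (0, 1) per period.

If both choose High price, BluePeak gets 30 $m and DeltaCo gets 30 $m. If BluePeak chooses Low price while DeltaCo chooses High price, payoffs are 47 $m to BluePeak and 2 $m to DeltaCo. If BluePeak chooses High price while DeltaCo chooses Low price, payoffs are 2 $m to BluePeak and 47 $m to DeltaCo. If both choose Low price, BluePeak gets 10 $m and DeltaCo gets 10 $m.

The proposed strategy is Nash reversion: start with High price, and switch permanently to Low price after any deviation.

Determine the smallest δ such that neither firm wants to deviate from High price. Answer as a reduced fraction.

17/37

30/(1−δ) ≥ 47 + 10δ/(1−δ)
30 ≥ 47 − 37δ
δ ≥ 17/37.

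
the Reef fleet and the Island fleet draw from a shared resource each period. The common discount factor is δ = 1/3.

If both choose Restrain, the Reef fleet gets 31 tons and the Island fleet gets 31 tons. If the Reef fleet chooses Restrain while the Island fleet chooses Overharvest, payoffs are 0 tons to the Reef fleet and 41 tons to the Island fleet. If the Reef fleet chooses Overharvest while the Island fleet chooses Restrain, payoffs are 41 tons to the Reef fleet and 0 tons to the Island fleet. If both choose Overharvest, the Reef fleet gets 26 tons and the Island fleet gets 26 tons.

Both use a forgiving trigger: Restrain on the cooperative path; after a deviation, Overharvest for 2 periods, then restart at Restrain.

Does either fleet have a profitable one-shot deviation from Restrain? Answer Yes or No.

IC: δ+…+δ^2 ≥ (41−31)/(31−26) = 2.
At δ = 1/3: partial sum = 0.4444 < 2.0000. Cooperation not sustainable.

Yes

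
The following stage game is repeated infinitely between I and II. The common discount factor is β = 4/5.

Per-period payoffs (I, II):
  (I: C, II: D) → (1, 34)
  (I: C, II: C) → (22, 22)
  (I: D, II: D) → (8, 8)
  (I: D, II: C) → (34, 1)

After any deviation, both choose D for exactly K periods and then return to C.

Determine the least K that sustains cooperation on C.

2

No profitable deviation requires (22−8)(β+…+β^K) ≥ 34−22, i.e. β+…+β^K ≥ 6/7 ≈ 0.8571.
With β = 4/5, the partial sums are K=1: 0.8000, K=2: 1.4400.
K = 2 is the first length at which the sum reaches 0.8571.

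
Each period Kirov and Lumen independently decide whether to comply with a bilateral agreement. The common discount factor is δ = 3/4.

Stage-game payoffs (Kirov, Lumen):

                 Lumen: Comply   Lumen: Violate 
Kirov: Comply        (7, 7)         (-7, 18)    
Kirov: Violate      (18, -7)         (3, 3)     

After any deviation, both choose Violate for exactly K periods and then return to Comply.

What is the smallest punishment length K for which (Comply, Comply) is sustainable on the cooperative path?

9

Need Σ_{k=1}^{K} δ^k ≥ (18−7)/(7−3) = 2.7500 at δ = 3/4.
At K = 8 the sum is 2.6997 < 2.7500; at K = 9 it is 2.7747 ≥ 2.7500.
So the minimum punishment length is K = 9.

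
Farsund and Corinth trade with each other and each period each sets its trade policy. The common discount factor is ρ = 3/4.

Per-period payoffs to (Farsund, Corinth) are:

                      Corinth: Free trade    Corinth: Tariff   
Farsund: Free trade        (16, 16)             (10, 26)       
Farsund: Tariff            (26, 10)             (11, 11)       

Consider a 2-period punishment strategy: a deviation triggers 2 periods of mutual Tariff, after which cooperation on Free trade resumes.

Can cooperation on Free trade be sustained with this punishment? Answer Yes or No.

Comparing payoff streams over the 3 periods until play realigns: cooperate → 16(1+ρ+…+ρ^2); deviate → 26 + 11(ρ+…+ρ^2).
Cooperation is sustained iff (16−11)(ρ+…+ρ^2) ≥ 26−16.
ρ+…+ρ^2 = 3/4·(1−(3/4)^2)/(1−3/4) = 1.3125, and (26−16)/(16−11) = 2.0000.
1.3125 < 2.0000, so cooperation is not sustainable.

No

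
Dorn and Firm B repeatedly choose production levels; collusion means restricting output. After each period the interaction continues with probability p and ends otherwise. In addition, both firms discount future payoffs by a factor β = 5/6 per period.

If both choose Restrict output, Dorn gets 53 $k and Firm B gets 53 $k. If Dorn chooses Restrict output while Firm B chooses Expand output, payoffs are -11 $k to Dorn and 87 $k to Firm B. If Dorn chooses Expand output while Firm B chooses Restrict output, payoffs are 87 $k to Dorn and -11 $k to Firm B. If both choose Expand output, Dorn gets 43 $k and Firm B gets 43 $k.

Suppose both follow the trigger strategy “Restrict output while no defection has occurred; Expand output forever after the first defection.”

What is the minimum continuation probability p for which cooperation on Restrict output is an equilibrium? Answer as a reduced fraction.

Expected continuation weight on next period's payoff is β·p = 5/6·p, which plays the role of the discount factor.
Cooperation requires 5/6·p ≥ (87−53)/(87−43) = 17/22, hence p ≥ 51/55.

51/55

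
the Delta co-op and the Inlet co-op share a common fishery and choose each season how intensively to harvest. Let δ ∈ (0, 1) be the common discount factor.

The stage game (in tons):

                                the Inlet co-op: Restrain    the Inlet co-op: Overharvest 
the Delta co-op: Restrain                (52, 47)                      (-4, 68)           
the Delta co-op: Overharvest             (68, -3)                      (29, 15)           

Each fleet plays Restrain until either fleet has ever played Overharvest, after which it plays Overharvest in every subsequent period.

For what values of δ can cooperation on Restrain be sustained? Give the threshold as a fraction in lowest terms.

16/39

the Delta co-op's threshold: (68−52)/(68−29) = 16/39.
the Inlet co-op's threshold: (68−47)/(68−15) = 21/53.
16/39 > 21/53, so the Delta co-op binds and δ* = 16/39.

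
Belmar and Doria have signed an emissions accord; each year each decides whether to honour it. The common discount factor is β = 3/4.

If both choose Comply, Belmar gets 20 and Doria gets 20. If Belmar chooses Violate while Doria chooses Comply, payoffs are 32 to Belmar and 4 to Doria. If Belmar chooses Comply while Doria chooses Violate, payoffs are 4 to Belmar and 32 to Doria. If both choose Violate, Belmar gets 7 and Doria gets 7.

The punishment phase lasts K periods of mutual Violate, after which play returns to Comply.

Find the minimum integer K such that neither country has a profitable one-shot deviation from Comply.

2

No profitable deviation requires (20−7)(β+…+β^K) ≥ 32−20, i.e. β+…+β^K ≥ 12/13 ≈ 0.9231.
With β = 3/4, the partial sums are K=1: 0.7500, K=2: 1.3125.
K = 2 is the first length at which the sum reaches 0.9231.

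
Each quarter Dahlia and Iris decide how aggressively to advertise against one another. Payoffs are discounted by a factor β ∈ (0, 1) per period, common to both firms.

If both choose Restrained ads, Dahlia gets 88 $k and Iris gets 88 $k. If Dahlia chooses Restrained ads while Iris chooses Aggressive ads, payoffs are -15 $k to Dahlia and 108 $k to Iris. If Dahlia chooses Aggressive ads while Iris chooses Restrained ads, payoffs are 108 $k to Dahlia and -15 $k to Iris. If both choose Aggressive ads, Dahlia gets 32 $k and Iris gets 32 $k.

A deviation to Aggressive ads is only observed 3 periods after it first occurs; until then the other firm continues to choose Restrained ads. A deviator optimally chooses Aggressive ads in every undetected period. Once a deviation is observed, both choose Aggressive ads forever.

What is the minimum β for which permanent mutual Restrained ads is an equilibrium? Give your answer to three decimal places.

0.641

Deviating for the 3 undetected periods gains 108−88 = 20 per period over cooperation, then loses 88−32 = 56 per period forever once punishment starts.
Gain: 20(1 + β + … + β^2); loss: 56·β^3/(1−β).
No profitable deviation ⇔ 20(1−β^3) ≤ 56·β^3, i.e. β^3 ≥ 20/(20+56) = 5/19.
Hence β ≥ (5/19)^(1/3) ≈ 0.641.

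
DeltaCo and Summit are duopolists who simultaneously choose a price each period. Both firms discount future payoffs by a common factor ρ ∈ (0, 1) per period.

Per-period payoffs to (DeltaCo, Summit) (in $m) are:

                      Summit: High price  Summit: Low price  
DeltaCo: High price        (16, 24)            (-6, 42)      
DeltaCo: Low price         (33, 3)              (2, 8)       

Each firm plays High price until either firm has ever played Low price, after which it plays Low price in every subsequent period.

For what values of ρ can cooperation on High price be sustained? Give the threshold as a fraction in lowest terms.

DeltaCo: cooperation gives 16 each period; deviation gives 33 once then 2 forever.
  16/(1−ρ) ≥ 33 + 2ρ/(1−ρ) ⇒ ρ ≥ 17/31.
Summit: cooperation gives 24 each period; deviation gives 42 once then 8 forever.
  ρ ≥ 18/34 = 9/17.
Both must hold, so the binding constraint is DeltaCo's: ρ ≥ 17/31.

17/31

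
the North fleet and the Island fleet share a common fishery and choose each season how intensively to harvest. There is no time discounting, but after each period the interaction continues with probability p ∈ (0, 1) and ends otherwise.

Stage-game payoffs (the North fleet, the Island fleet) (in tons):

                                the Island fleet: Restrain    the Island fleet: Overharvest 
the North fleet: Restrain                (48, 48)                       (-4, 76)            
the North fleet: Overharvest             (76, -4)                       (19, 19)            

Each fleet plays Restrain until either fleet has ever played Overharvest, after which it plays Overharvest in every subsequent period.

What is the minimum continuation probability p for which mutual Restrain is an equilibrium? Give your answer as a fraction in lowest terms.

28/57

Expected cooperation value is 48 + p·48 + p²·48 + … = 48/(1−p); deviation gives 76 + p·19/(1−p).
48 ≥ 76(1−p) + 19p ⇒ 57p ≥ 28 ⇒ p ≥ 28/57.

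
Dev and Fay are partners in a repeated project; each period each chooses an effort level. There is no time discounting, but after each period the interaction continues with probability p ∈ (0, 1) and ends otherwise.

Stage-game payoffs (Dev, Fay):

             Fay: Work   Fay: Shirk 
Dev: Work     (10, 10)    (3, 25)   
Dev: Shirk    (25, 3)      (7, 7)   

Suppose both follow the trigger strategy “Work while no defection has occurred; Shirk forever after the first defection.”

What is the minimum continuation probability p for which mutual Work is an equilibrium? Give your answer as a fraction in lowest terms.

5/6

With no time discounting, the continuation probability p plays the role of the discount factor.
Grim-trigger IC: 10/(1−p) ≥ 25 + 7p/(1−p) ⇒ p ≥ (25−10)/(25−7) = 5/6.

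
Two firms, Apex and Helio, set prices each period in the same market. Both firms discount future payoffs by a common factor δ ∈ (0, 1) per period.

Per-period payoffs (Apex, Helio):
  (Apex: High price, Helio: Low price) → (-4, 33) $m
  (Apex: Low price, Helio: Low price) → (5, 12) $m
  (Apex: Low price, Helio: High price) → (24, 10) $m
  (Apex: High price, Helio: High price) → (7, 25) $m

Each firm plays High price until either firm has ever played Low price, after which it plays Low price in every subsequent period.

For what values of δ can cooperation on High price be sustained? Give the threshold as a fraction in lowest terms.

17/19

Apex's threshold: (24−7)/(24−5) = 17/19.
Helio's threshold: (33−25)/(33−12) = 8/21.
17/19 > 8/21, so Apex binds and δ* = 17/19.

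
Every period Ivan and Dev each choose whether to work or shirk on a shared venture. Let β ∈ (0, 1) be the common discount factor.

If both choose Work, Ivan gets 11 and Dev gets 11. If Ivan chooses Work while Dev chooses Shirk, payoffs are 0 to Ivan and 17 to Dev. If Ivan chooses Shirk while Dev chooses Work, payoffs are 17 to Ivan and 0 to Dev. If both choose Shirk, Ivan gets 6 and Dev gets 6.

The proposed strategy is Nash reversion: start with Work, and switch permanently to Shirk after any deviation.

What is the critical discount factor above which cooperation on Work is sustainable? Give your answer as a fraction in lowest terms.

Cooperation forever yields 11 each period: 11/(1−β).
Deviating yields 17 once, then 6 forever: 17 + 6β/(1−β).
No profitable deviation requires 11/(1−β) ≥ 17 + 6β/(1−β).
Multiplying by (1−β): 11 ≥ 17(1−β) + 6β = 17 − 11β.
So 11β ≥ 6, i.e. β ≥ 6/11.

6/11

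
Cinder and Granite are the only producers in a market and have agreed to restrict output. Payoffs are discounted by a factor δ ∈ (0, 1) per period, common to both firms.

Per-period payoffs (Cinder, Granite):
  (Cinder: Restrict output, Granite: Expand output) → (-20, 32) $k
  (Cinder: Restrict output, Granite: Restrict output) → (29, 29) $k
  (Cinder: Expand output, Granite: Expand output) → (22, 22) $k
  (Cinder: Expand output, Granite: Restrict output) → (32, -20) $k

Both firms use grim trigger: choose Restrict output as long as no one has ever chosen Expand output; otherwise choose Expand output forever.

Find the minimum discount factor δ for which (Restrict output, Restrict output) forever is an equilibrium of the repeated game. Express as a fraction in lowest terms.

3/10

Cooperation forever yields 29 each period: 29/(1−δ).
Deviating yields 32 once, then 22 forever: 32 + 22δ/(1−δ).
No profitable deviation requires 29/(1−δ) ≥ 32 + 22δ/(1−δ).
Multiplying by (1−δ): 29 ≥ 32(1−δ) + 22δ = 32 − 10δ.
So 10δ ≥ 3, i.e. δ ≥ 3/10.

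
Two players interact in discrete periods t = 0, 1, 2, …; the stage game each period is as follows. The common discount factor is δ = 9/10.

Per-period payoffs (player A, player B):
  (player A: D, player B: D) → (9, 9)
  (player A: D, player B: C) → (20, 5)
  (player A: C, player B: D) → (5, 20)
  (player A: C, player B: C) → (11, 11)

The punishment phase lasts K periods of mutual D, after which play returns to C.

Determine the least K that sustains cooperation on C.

IC: δ(1−δ^K)/(1−δ) ≥ (20−11)/(11−9) = 9/2.
With δ = 9/10: need 1 − δ^K ≥ 9/2·(1−9/10)/(9/10), i.e. δ^K ≤ 0.5000.
Since (9/10)^6 = 0.5314 and (9/10)^7 = 0.4783, the smallest such K is 7.

7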